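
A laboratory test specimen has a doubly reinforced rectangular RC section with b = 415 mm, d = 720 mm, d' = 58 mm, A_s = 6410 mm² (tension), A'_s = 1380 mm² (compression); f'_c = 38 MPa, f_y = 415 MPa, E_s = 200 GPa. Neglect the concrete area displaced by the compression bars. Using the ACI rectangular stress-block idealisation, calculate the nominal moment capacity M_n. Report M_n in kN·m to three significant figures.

M_n ≈ 1720 kN·m

Assume both tension and compression steel yield.
Net tension couple steel: A_s − A'_s = 5030 mm².
a = (A_s − A'_s) f_y / (0.85 f'_c b) = 2087450/(0.85 × 38 × 415) = 155.73 mm.
c = a/β₁ = 155.73/0.779 = 199.91 mm; ε'_s = 0.003(c − d')/c = 0.0021 ≥ f_y/E_s = 0.0021, so compression steel does yield.
M_n = (A_s − A'_s) f_y (d − a/2) + A'_s f_y (d − d') = [2087450 × (720 − 77.865) + 572700 × (720 − 58)] × 10⁻⁶ = 1340.42 + 379.13 = 1719.55 kN·m.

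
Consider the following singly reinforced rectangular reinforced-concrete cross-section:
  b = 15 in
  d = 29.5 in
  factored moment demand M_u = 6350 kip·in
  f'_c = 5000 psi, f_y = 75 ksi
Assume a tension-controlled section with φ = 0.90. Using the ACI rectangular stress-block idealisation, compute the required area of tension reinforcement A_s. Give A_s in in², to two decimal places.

A_s ≈ 3.42 in²

M_n = M_u/φ = 6350/0.90 = 7055.56 kip·in.
From M_n = 0.85 f'_c a b (d − a/2):
a = d − √(d² − 2M_n/(0.85 f'_c b)) = 29.5 − √(29.5² − 2 × 7055.56/(0.85 × 5 × 15)) = 4.027 in.
A_s = 0.85 f'_c a b / f_y = 0.85 × 5 × 4.027 × 15 / 75 = 3.423 in².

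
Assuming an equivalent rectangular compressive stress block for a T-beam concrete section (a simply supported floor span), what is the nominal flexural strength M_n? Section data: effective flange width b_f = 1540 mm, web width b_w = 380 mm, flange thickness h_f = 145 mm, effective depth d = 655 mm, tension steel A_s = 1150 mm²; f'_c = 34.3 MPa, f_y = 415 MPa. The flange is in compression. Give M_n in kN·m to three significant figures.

M_n ≈ 310 kN·m

Tension: T = A_s f_y = 1150 × 415 = 477250 N.
Try a within the flange: a = T/(0.85 f'_c b_f) = 477250/(0.85 × 34.3 × 1540) = 10.63 mm.
Since a = 10.63 ≤ h_f = 145 mm, the stress block lies entirely in the flange; analyse as a rectangular beam of width b_f.
M_n = T(d − a/2) = 477250 × (655 − 5.315) = 310.06 × 10⁶ N·mm.
M_n = 310.06 kN·m.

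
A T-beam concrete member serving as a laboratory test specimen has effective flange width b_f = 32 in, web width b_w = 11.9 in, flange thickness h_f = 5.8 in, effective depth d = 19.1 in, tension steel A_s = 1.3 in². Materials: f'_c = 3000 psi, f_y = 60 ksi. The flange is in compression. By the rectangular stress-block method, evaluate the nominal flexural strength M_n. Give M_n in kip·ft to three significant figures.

M_n ≈ 121 kip·ft

Tension: T = A_s f_y = 1.3 × 60 = 78 kips.
Try a within the flange: a = T/(0.85 f'_c b_f) = 78/(0.85 × 3 × 32) = 0.956 in.
Since a = 0.956 ≤ h_f = 5.8 in, the stress block lies entirely in the flange; analyse as a rectangular beam of width b_f.
M_n = T(d − a/2) = 78 × (19.1 − 0.478) = 1452.5 kip·in.
M_n = 1452.5/12 = 121.04 kip·ft.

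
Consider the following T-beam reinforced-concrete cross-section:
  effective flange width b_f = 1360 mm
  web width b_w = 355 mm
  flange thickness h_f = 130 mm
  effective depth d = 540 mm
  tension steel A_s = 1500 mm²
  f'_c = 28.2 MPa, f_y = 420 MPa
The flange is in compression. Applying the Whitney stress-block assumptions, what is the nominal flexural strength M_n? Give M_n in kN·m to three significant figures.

Tension: T = A_s f_y = 1500 × 420 = 630000 N.
Try a within the flange: a = T/(0.85 f'_c b_f) = 630000/(0.85 × 28.2 × 1360) = 19.33 mm.
Since a = 19.33 ≤ h_f = 130 mm, the stress block lies entirely in the flange; analyse as a rectangular beam of width b_f.
M_n = T(d − a/2) = 630000 × (540 − 9.665) = 334.11 × 10⁶ N·mm.
M_n = 334.11 kN·m.

M_n ≈ 334 kN·m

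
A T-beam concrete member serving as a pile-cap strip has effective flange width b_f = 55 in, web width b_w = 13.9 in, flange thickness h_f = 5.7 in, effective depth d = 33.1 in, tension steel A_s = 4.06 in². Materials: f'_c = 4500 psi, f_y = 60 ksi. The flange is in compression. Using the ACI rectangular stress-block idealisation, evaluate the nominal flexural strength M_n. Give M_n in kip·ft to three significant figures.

M_n ≈ 660 kip·ft

Tension: T = A_s f_y = 4.06 × 60 = 243.6 kips.
Try a within the flange: a = T/(0.85 f'_c b_f) = 243.6/(0.85 × 4.5 × 55) = 1.158 in.
Since a = 1.158 ≤ h_f = 5.7 in, the stress block lies entirely in the flange; analyse as a rectangular beam of width b_f.
M_n = T(d − a/2) = 243.6 × (33.1 − 0.579) = 7922.1 kip·in.
M_n = 7922.1/12 = 660.18 kip·ft.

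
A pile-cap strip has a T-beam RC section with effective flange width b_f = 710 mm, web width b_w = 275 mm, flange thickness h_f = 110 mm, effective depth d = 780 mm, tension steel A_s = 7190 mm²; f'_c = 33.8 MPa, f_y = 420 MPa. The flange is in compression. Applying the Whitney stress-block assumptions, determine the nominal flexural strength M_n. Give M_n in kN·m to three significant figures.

Tension: T = A_s f_y = 7190 × 420 = 3019800 N.
Try a within the flange: a = T/(0.85 f'_c b_f) = 3019800/(0.85 × 33.8 × 710) = 148.04 mm.
a = 148.04 > h_f = 110 mm: the block extends into the web. Split into flange-overhang and web parts.
C_f = 0.85 f'_c (b_f − b_w) h_f = 0.85 × 33.8 × (710 − 275) × 110 = 1374731 N.
Remaining web compression depth: a_w = (T − C_f)/(0.85 f'_c b_w) = (3019800 − 1374731)/(0.85 × 33.8 × 275) = 208.22 mm.
M_n = C_f(d − h_f/2) + (T − C_f)(d − a_w/2) = 1374731 × (780 − 55) + 1645069 × (780 − 104.11) = 996.68 + 1111.89 = 2108.57 × 10⁶ N·mm.
M_n = 2108.57 kN·m.

M_n ≈ 2110 kN·m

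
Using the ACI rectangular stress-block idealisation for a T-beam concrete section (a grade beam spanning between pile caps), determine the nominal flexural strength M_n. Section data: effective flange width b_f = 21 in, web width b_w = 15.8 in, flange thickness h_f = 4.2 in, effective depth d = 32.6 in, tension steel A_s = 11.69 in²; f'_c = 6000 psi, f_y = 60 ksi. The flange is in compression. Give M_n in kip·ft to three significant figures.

Tension: T = A_s f_y = 11.69 × 60 = 701.4 kips.
Try a within the flange: a = T/(0.85 f'_c b_f) = 701.4/(0.85 × 6 × 21) = 6.549 in.
a = 6.549 > h_f = 4.2 in: the block extends into the web. Split into flange-overhang and web parts.
C_f = 0.85 f'_c (b_f − b_w) h_f = 0.85 × 6 × (21 − 15.8) × 4.2 = 111.4 kips.
Remaining web compression depth: a_w = (T − C_f)/(0.85 f'_c b_w) = (701.4 − 111.4)/(0.85 × 6 × 15.8) = 7.322 in.
M_n = C_f(d − h_f/2) + (T − C_f)(d − a_w/2) = 111.4 × (32.6 − 2.1) + 590 × (32.6 − 3.661) = 3397.7 + 17074.0 = 20471.7 kip·in.
M_n = 20471.7/12 = 1705.98 kip·ft.

M_n ≈ 1710 kip·ft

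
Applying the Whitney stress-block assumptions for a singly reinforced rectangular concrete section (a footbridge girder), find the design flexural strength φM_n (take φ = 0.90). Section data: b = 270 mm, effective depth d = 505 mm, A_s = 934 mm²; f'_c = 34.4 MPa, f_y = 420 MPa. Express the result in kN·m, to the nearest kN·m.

T = A_s f_y = 934 × 420 = 392280 N = 392.28 kN.
From C = T: a = T/(0.85 f'_c b) = 392280/(0.85 × 34.4 × 270) = 49.69 mm.
M_n = T(d − a/2) = 392.28 kN × (505 − 24.845) mm = 188.36 kN·m.
φM_n = 0.90 × 188.36 = 169.52 kN·m.

φM_n ≈ 170 kN·m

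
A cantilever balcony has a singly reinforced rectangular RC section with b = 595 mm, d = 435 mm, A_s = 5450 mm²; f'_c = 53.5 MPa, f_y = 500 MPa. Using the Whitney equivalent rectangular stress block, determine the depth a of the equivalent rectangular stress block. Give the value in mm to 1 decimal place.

T = A_s f_y = 5450 × 500 = 2725000 N = 2725 kN.
Setting C = 0.85 f'_c a b equal to T: a = 2725000/(0.85 × 53.5 × 595) = 100.7 mm.

a ≈ 100.7 mm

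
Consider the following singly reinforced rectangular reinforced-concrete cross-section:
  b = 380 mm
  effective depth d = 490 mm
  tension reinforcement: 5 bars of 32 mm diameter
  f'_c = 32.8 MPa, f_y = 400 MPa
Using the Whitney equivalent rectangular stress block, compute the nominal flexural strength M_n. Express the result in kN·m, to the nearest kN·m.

M_n ≈ 666 kN·m

A_s = 5 × 804 = 4020 mm².
T = A_s f_y = 4020 × 400 = 1608000 N = 1608 kN.
From C = T: a = T/(0.85 f'_c b) = 1608000/(0.85 × 32.8 × 380) = 151.78 mm.
M_n = T(d − a/2) = 1608 kN × (490 − 75.89) mm = 665.89 kN·m.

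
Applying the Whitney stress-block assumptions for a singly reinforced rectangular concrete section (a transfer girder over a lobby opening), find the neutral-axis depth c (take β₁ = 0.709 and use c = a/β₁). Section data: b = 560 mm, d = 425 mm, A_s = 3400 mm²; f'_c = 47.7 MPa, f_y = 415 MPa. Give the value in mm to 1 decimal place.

c ≈ 87.7 mm

T = A_s f_y = 3400 × 415 = 1411000 N = 1411 kN.
Setting C = 0.85 f'_c a b equal to T: a = 1411000/(0.85 × 47.7 × 560) = 62.144 mm.
With β₁ = 0.709, c = a/β₁ = 62.144/0.709 = 87.7 mm.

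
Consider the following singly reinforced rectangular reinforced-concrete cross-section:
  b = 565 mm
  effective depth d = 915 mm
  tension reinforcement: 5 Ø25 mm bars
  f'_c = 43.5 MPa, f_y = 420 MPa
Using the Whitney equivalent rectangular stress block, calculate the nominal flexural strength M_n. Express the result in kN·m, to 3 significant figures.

M_n ≈ 918 kN·m

A_s = 5 × 491 = 2455 mm².
T = A_s f_y = 2455 × 420 = 1031100 N = 1031.1 kN.
From C = T: a = T/(0.85 f'_c b) = 1031100/(0.85 × 43.5 × 565) = 49.36 mm.
M_n = T(d − a/2) = 1031.1 kN × (915 − 24.68) mm = 918.01 kN·m.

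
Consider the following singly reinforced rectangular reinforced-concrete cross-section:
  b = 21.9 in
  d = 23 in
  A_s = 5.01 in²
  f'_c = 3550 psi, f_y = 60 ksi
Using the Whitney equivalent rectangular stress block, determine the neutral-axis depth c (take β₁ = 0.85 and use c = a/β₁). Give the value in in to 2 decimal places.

c ≈ 5.35 in

T = A_s f_y = 5.01 × 60 = 300.6 kips.
a = T/(0.85 f'_c b) = 300.6/(0.85 × 3.55 × 21.9) = 4.5488 in.
With β₁ = 0.85, c = a/β₁ = 4.5488/0.85 = 5.35 in.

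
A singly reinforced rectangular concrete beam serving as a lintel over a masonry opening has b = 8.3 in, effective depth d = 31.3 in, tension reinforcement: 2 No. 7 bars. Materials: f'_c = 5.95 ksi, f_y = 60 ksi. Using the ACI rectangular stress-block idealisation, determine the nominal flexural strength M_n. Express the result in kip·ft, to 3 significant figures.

M_n ≈ 183 kip·ft

A_s = 2 × 0.6 = 1.2 in².
T = A_s f_y = 1.2 × 60 = 72 kips.
a = T/(0.85 f'_c b) = 72/(0.85 × 5.95 × 8.3) = 1.715 in.
M_n = T(d − a/2) = 72 × (31.3 − 0.8575) = 2191.9 kip·in = 2191.9/12 = 182.66 kip·ft.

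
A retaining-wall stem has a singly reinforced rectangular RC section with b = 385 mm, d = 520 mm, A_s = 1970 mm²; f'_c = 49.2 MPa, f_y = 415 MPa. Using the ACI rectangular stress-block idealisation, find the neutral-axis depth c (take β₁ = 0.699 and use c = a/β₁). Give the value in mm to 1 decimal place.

c ≈ 72.6 mm

T = A_s f_y = 1970 × 415 = 817550 N = 817.55 kN.
Setting C = 0.85 f'_c a b equal to T: a = 817550/(0.85 × 49.2 × 385) = 50.777 mm.
With β₁ = 0.699, c = a/β₁ = 50.777/0.699 = 72.6 mm.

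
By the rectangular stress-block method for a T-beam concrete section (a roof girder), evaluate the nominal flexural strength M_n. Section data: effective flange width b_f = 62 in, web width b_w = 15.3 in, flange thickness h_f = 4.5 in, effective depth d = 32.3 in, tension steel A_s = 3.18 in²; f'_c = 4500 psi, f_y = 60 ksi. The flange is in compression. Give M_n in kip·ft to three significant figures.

Tension: T = A_s f_y = 3.18 × 60 = 190.8 kips.
Try a within the flange: a = T/(0.85 f'_c b_f) = 190.8/(0.85 × 4.5 × 62) = 0.805 in.
Since a = 0.805 ≤ h_f = 4.5 in, the stress block lies entirely in the flange; analyse as a rectangular beam of width b_f.
M_n = T(d − a/2) = 190.8 × (32.3 − 0.4025) = 6086.0 kip·in.
M_n = 6086.0/12 = 507.17 kip·ft.

M_n ≈ 507 kip·ft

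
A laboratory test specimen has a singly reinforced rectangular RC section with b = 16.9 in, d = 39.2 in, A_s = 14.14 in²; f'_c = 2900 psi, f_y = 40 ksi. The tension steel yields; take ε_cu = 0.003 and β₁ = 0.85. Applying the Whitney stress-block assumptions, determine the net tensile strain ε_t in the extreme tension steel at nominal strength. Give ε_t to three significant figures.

a = A_s f_y/(0.85 f'_c b) = 13.577 in.
β₁ = 0.85, so c = a/β₁ = 13.577/0.85 = 15.973 in.
From the linear strain diagram with ε_cu = 0.003: ε_t = 0.003 (d − c)/c = 0.003 × (39.2 − 15.973)/15.973 = 0.00436.
ε_t is between 0.004 and 0.005 — transition zone.

ε_t ≈ 0.00436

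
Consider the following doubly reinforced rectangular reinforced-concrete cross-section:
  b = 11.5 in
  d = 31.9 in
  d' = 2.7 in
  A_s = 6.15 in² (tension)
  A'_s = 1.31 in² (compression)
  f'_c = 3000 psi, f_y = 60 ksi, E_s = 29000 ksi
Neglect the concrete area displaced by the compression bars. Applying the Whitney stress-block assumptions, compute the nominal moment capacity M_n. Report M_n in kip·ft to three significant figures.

M_n ≈ 843 kip·ft

Assume both steels yield.
a = (A_s − A'_s) f_y/(0.85 f'_c b) = (6.15 − 1.31) × 60/(0.85 × 3 × 11.5) = 9.903 in.
c = a/β₁ = 9.903/0.85 = 11.651 in; ε'_s = 0.003(c − d')/c = 0.0023 ≥ ε_y = 0.0021, so the compression steel yields.
M_n = (A_s − A'_s) f_y (d − a/2) + A'_s f_y (d − d') = 290.4 × (31.9 − 4.9515) + 78.6 × (31.9 − 2.7) = 7825.8 + 2295.1 = 10120.9 kip·in = 10120.9/12 = 843.41 kip·ft.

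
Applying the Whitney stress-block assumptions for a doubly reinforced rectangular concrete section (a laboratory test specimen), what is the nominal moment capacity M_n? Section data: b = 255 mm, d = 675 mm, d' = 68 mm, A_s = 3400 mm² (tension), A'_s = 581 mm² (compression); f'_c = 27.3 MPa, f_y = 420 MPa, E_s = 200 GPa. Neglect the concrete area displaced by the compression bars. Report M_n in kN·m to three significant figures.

Assume both tension and compression steel yield.
Net tension couple steel: A_s − A'_s = 2819 mm².
a = (A_s − A'_s) f_y / (0.85 f'_c b) = 1183980/(0.85 × 27.3 × 255) = 200.09 mm.
c = a/β₁ = 200.09/0.85 = 235.40 mm; ε'_s = 0.003(c − d')/c = 0.0021 ≥ f_y/E_s = 0.0021, so compression steel does yield.
M_n = (A_s − A'_s) f_y (d − a/2) + A'_s f_y (d − d') = [1183980 × (675 − 100.045) + 244020 × (675 − 68)] × 10⁻⁶ = 680.74 + 148.12 = 828.86 kN·m.

M_n ≈ 829 kN·m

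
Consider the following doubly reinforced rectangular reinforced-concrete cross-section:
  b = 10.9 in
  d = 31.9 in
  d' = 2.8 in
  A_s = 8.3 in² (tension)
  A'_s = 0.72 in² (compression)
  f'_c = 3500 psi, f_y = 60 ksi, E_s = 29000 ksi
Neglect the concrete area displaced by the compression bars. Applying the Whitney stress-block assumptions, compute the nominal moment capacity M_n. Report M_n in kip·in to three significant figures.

Assume both steels yield.
a = (A_s − A'_s) f_y/(0.85 f'_c b) = (8.3 − 0.72) × 60/(0.85 × 3.5 × 10.9) = 14.025 in.
c = a/β₁ = 14.025/0.85 = 16.500 in; ε'_s = 0.003(c − d')/c = 0.0025 ≥ ε_y = 0.0021, so the compression steel yields.
M_n = (A_s − A'_s) f_y (d − a/2) + A'_s f_y (d − d') = 454.8 × (31.9 − 7.0125) + 43.2 × (31.9 − 2.8) = 11318.8 + 1257.1 = 12575.9 kip·in.

M_n ≈ 12600 kip·in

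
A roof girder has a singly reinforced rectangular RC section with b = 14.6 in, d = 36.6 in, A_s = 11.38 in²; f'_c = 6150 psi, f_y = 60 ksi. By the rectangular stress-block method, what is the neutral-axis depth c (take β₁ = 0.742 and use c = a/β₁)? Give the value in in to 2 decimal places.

T = A_s f_y = 11.38 × 60 = 682.8 kips.
a = T/(0.85 f'_c b) = 682.8/(0.85 × 6.15 × 14.6) = 8.9464 in.
With β₁ = 0.742, c = a/β₁ = 8.9464/0.742 = 12.06 in.

c ≈ 12.06 in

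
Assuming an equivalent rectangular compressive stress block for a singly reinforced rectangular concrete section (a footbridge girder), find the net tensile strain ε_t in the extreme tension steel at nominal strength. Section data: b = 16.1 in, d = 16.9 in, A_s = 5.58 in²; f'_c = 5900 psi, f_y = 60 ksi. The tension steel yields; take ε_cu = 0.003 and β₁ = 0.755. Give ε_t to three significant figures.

a = A_s f_y/(0.85 f'_c b) = 4.147 in.
β₁ = 0.755, so c = a/β₁ = 4.147/0.755 = 5.493 in.
From the linear strain diagram with ε_cu = 0.003: ε_t = 0.003 (d − c)/c = 0.003 × (16.9 − 5.493)/5.493 = 0.00623.
Since ε_t ≥ 0.005, the section is tension-controlled.

ε_t ≈ 0.00623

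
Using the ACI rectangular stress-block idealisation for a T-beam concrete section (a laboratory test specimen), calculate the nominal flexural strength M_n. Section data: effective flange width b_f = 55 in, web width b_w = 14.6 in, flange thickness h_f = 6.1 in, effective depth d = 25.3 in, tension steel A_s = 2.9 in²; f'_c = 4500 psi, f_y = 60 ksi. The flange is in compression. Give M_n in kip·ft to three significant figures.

M_n ≈ 361 kip·ft

Tension: T = A_s f_y = 2.9 × 60 = 174 kips.
Try a within the flange: a = T/(0.85 f'_c b_f) = 174/(0.85 × 4.5 × 55) = 0.827 in.
Since a = 0.827 ≤ h_f = 6.1 in, the stress block lies entirely in the flange; analyse as a rectangular beam of width b_f.
M_n = T(d − a/2) = 174 × (25.3 − 0.4135) = 4330.3 kip·in.
M_n = 4330.3/12 = 360.86 kip·ft.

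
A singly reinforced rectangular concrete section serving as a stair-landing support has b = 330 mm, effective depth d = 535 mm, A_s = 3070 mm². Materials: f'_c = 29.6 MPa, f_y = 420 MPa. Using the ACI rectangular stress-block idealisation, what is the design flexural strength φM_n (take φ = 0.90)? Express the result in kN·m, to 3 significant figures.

T = A_s f_y = 3070 × 420 = 1289400 N = 1289.4 kN.
From C = T: a = T/(0.85 f'_c b) = 1289400/(0.85 × 29.6 × 330) = 155.30 mm.
M_n = T(d − a/2) = 1289.4 kN × (535 − 77.65) mm = 589.71 kN·m.
φM_n = 0.90 × 589.71 = 530.74 kN·m.

φM_n ≈ 531 kN·m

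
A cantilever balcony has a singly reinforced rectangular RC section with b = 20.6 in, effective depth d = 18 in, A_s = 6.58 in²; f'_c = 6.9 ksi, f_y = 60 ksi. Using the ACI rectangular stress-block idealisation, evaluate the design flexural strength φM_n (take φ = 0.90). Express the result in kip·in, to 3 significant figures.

T = A_s f_y = 6.58 × 60 = 394.8 kips.
a = T/(0.85 f'_c b) = 394.8/(0.85 × 6.9 × 20.6) = 3.268 in.
M_n = T(d − a/2) = 394.8 × (18 − 1.634) = 6461.3 kip·in.
φM_n = 0.90 × 6461.3 = 5815.2 kip·in.

φM_n ≈ 5820 kip·in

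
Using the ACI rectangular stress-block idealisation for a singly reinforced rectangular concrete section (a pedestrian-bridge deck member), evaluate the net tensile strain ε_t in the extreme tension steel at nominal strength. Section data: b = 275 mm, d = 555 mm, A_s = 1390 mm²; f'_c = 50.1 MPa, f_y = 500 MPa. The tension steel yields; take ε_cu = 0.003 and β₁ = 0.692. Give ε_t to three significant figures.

a = A_s f_y/(0.85 f'_c b) = 59.35 mm.
β₁ = 0.692, so c = a/β₁ = 59.35/0.692 = 85.77 mm.
From the linear strain diagram with ε_cu = 0.003: ε_t = 0.003 (d − c)/c = 0.003 × (555 − 85.77)/85.77 = 0.0164.
Since ε_t ≥ 0.005, the section is tension-controlled.

ε_t ≈ 0.0164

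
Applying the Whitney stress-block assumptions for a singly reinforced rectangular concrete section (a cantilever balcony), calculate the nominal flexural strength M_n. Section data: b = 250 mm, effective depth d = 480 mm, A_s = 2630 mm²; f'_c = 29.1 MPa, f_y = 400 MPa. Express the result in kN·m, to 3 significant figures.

T = A_s f_y = 2630 × 400 = 1052000 N = 1052 kN.
From C = T: a = T/(0.85 f'_c b) = 1052000/(0.85 × 29.1 × 250) = 170.12 mm.
M_n = T(d − a/2) = 1052 kN × (480 − 85.06) mm = 415.48 kN·m.

M_n ≈ 415 kN·m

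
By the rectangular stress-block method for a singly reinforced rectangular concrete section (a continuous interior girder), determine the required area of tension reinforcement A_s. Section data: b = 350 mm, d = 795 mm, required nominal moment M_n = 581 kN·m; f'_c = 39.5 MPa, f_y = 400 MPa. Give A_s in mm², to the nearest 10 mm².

With M_n = 0.85 f'_c a b (d − a/2), solve the quadratic for a:
a = d − √(d² − 2M_n/(0.85 f'_c b)) = 795 − √(795² − 2 × 581×10⁶/(0.85 × 39.5 × 350)) = 64.83 mm.
A_s = 0.85 f'_c a b / f_y = 0.85 × 39.5 × 64.83 × 350 / 400 = 1904.6 mm².

A_s ≈ 1900 mm²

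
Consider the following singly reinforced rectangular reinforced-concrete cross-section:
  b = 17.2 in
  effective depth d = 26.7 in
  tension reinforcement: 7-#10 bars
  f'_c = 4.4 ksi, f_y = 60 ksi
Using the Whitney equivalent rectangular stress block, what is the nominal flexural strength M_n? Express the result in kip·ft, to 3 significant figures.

A_s = 7 × 1.27 = 8.89 in².
T = A_s f_y = 8.89 × 60 = 533.4 kips.
a = T/(0.85 f'_c b) = 533.4/(0.85 × 4.4 × 17.2) = 8.292 in.
M_n = T(d − a/2) = 533.4 × (26.7 − 4.146) = 12030.3 kip·in = 12030.3/12 = 1002.53 kip·ft.

M_n ≈ 1000 kip·ft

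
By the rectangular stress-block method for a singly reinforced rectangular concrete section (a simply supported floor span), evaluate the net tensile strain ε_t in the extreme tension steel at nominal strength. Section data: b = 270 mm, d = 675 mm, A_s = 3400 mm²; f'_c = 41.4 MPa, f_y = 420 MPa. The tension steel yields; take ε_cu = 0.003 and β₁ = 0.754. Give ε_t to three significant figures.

a = A_s f_y/(0.85 f'_c b) = 150.30 mm.
β₁ = 0.754, so c = a/β₁ = 150.30/0.754 = 199.34 mm.
From the linear strain diagram with ε_cu = 0.003: ε_t = 0.003 (d − c)/c = 0.003 × (675 − 199.34)/199.34 = 0.00716.
Since ε_t ≥ 0.005, the section is tension-controlled.

ε_t ≈ 0.00716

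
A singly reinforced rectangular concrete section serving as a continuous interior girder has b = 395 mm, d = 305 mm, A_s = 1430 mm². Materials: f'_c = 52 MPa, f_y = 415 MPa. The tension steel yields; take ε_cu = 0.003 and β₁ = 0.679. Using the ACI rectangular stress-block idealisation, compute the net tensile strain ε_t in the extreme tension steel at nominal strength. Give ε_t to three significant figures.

a = A_s f_y/(0.85 f'_c b) = 33.99 mm.
β₁ = 0.679, so c = a/β₁ = 33.99/0.679 = 50.06 mm.
From the linear strain diagram with ε_cu = 0.003: ε_t = 0.003 (d − c)/c = 0.003 × (305 − 50.06)/50.06 = 0.0153.
Since ε_t ≥ 0.005, the section is tension-controlled.

ε_t ≈ 0.0153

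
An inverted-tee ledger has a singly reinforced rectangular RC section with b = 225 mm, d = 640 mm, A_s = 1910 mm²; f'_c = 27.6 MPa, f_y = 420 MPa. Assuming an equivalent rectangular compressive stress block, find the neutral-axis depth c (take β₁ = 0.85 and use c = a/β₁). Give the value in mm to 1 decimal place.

c ≈ 178.8 mm

T = A_s f_y = 1910 × 420 = 802200 N = 802.2 kN.
Setting C = 0.85 f'_c a b equal to T: a = 802200/(0.85 × 27.6 × 225) = 151.975 mm.
With β₁ = 0.85, c = a/β₁ = 151.975/0.85 = 178.8 mm.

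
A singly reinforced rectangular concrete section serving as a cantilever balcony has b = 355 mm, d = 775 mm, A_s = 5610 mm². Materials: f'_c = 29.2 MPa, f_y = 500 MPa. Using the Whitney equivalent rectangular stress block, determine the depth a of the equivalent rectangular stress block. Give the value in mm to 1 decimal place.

T = A_s f_y = 5610 × 500 = 2805000 N = 2805 kN.
Setting C = 0.85 f'_c a b equal to T: a = 2805000/(0.85 × 29.2 × 355) = 318.3 mm.

a ≈ 318.3 mm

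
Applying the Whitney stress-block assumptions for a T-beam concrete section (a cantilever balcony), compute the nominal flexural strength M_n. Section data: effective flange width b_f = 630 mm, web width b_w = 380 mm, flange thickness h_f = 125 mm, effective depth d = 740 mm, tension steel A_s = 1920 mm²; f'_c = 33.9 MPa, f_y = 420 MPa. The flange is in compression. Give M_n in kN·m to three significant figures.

Tension: T = A_s f_y = 1920 × 420 = 806400 N.
Try a within the flange: a = T/(0.85 f'_c b_f) = 806400/(0.85 × 33.9 × 630) = 44.42 mm.
Since a = 44.42 ≤ h_f = 125 mm, the stress block lies entirely in the flange; analyse as a rectangular beam of width b_f.
M_n = T(d − a/2) = 806400 × (740 − 22.21) = 578.83 × 10⁶ N·mm.
M_n = 578.83 kN·m.

M_n ≈ 579 kN·m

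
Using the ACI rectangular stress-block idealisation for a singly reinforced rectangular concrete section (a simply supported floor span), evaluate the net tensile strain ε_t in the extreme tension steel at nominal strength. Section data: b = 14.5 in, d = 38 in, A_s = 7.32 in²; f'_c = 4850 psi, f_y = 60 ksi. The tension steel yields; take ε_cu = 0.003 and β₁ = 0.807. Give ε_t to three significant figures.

ε_t ≈ 0.00952

a = A_s f_y/(0.85 f'_c b) = 7.347 in.
β₁ = 0.807, so c = a/β₁ = 7.347/0.807 = 9.104 in.
From the linear strain diagram with ε_cu = 0.003: ε_t = 0.003 (d − c)/c = 0.003 × (38 − 9.104)/9.104 = 0.00952.
Since ε_t ≥ 0.005, the section is tension-controlled.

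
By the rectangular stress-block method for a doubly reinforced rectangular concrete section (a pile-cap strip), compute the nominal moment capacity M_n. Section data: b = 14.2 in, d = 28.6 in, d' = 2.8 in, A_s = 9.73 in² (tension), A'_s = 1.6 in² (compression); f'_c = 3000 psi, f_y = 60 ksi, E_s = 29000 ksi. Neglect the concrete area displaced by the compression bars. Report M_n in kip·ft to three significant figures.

M_n ≈ 1100 kip·ft

Assume both steels yield.
a = (A_s − A'_s) f_y/(0.85 f'_c b) = (9.73 − 1.6) × 60/(0.85 × 3 × 14.2) = 13.471 in.
c = a/β₁ = 13.471/0.85 = 15.848 in; ε'_s = 0.003(c − d')/c = 0.0025 ≥ ε_y = 0.0021, so the compression steel yields.
M_n = (A_s − A'_s) f_y (d − a/2) + A'_s f_y (d − d') = 487.8 × (28.6 − 6.7355) + 96 × (28.6 − 2.8) = 10665.5 + 2476.8 = 13142.3 kip·in = 13142.3/12 = 1095.19 kip·ft.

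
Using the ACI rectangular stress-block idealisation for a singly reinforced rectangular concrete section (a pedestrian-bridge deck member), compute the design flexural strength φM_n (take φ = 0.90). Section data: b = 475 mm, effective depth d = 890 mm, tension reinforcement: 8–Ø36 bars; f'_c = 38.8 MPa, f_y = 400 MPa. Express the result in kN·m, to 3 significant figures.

φM_n ≈ 2300 kN·m

A_s = 8 × 1018 = 8144 mm².
T = A_s f_y = 8144 × 400 = 3257600 N = 3257.6 kN.
From C = T: a = T/(0.85 f'_c b) = 3257600/(0.85 × 38.8 × 475) = 207.95 mm.
M_n = T(d − a/2) = 3257.6 kN × (890 − 103.975) mm = 2560.56 kN·m.
φM_n = 0.90 × 2560.56 = 2304.50 kN·m.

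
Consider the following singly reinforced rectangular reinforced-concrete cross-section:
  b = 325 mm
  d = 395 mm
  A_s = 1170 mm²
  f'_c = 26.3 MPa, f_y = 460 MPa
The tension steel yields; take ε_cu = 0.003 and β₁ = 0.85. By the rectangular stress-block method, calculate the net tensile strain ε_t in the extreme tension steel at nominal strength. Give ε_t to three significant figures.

a = A_s f_y/(0.85 f'_c b) = 74.08 mm.
β₁ = 0.85, so c = a/β₁ = 74.08/0.85 = 87.15 mm.
From the linear strain diagram with ε_cu = 0.003: ε_t = 0.003 (d − c)/c = 0.003 × (395 − 87.15)/87.15 = 0.0106.
Since ε_t ≥ 0.005, the section is tension-controlled.

ε_t ≈ 0.0106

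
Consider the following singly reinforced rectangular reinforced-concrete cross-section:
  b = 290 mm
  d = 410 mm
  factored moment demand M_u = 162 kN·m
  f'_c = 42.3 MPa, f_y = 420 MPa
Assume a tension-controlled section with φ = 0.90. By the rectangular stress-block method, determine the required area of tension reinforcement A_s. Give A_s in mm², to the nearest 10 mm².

A_s ≈ 1110 mm²

M_n = M_u/φ = 162/0.90 = 180 kN·m.
With M_n = 0.85 f'_c a b (d − a/2), solve the quadratic for a:
a = d − √(d² − 2M_n/(0.85 f'_c b)) = 410 − √(410² − 2 × 180×10⁶/(0.85 × 42.3 × 290)) = 44.52 mm.
A_s = 0.85 f'_c a b / f_y = 0.85 × 42.3 × 44.52 × 290 / 420 = 1105.3 mm².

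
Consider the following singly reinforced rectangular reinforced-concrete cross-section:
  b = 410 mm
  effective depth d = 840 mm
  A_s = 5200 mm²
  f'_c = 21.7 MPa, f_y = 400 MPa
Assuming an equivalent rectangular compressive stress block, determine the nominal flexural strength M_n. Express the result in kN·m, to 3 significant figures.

M_n ≈ 1460 kN·m

T = A_s f_y = 5200 × 400 = 2080000 N = 2080 kN.
From C = T: a = T/(0.85 f'_c b) = 2080000/(0.85 × 21.7 × 410) = 275.04 mm.
M_n = T(d − a/2) = 2080 kN × (840 − 137.52) mm = 1461.16 kN·m.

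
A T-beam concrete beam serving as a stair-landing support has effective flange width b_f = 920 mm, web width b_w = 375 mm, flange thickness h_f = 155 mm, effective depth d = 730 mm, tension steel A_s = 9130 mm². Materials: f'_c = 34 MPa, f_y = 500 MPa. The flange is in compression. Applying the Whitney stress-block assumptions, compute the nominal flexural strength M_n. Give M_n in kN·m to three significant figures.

Tension: T = A_s f_y = 9130 × 500 = 4565000 N.
Try a within the flange: a = T/(0.85 f'_c b_f) = 4565000/(0.85 × 34 × 920) = 171.69 mm.
a = 171.69 > h_f = 155 mm: the block extends into the web. Split into flange-overhang and web parts.
C_f = 0.85 f'_c (b_f − b_w) h_f = 0.85 × 34 × (920 − 375) × 155 = 2441328 N.
Remaining web compression depth: a_w = (T − C_f)/(0.85 f'_c b_w) = (4565000 − 2441328)/(0.85 × 34 × 375) = 195.96 mm.
M_n = C_f(d − h_f/2) + (T − C_f)(d − a_w/2) = 2441328 × (730 − 77.5) + 2123672 × (730 − 97.98) = 1592.97 + 1342.20 = 2935.17 × 10⁶ N·mm.
M_n = 2935.17 kN·m.

M_n ≈ 2940 kN·m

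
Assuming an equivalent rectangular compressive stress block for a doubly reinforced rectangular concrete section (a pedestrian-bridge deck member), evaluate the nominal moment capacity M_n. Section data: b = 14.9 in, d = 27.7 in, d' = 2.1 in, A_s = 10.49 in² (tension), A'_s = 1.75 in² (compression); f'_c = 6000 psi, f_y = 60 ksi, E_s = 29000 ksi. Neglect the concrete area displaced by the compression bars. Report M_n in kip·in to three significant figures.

Assume both steels yield.
a = (A_s − A'_s) f_y/(0.85 f'_c b) = (10.49 − 1.75) × 60/(0.85 × 6 × 14.9) = 6.901 in.
c = a/β₁ = 6.901/0.75 = 9.201 in; ε'_s = 0.003(c − d')/c = 0.0023 ≥ ε_y = 0.0021, so the compression steel yields.
M_n = (A_s − A'_s) f_y (d − a/2) + A'_s f_y (d − d') = 524.4 × (27.7 − 3.4505) + 105 × (27.7 − 2.1) = 12716.4 + 2688.0 = 15404.4 kip·in.

M_n ≈ 15400 kip·in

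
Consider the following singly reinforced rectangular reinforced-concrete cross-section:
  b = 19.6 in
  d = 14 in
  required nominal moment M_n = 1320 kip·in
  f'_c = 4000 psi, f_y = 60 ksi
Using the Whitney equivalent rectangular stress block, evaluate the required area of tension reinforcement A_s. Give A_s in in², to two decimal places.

From M_n = 0.85 f'_c a b (d − a/2):
a = d − √(d² − 2M_n/(0.85 f'_c b)) = 14 − √(14² − 2 × 1320/(0.85 × 4 × 19.6)) = 1.495 in.
A_s = 0.85 f'_c a b / f_y = 0.85 × 4 × 1.495 × 19.6 / 60 = 1.660 in².

A_s ≈ 1.66 in²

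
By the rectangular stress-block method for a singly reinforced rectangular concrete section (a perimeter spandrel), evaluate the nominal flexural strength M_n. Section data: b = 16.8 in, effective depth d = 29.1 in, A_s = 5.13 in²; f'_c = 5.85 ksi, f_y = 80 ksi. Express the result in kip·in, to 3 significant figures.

T = A_s f_y = 5.13 × 80 = 410.4 kips.
a = T/(0.85 f'_c b) = 410.4/(0.85 × 5.85 × 16.8) = 4.913 in.
M_n = T(d − a/2) = 410.4 × (29.1 − 2.4565) = 10934.5 kip·in.

M_n ≈ 10900 kip·in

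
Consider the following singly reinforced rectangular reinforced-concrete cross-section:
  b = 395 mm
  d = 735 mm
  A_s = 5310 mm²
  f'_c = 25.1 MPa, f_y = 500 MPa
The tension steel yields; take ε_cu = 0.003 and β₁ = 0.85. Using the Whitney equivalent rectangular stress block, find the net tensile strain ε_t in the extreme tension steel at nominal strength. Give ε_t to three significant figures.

a = A_s f_y/(0.85 f'_c b) = 315.05 mm.
β₁ = 0.85, so c = a/β₁ = 315.05/0.85 = 370.65 mm.
From the linear strain diagram with ε_cu = 0.003: ε_t = 0.003 (d − c)/c = 0.003 × (735 − 370.65)/370.65 = 0.00295.
ε_t < 0.004 — the section is over-reinforced for flexure under ACI limits.

ε_t ≈ 0.00295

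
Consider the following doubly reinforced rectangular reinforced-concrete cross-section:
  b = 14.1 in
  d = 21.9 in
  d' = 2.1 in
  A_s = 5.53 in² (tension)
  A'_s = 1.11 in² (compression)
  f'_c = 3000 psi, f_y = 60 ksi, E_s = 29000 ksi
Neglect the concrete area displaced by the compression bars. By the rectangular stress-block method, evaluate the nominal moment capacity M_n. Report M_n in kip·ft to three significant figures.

Assume both steels yield.
a = (A_s − A'_s) f_y/(0.85 f'_c b) = (5.53 − 1.11) × 60/(0.85 × 3 × 14.1) = 7.376 in.
c = a/β₁ = 7.376/0.85 = 8.678 in; ε'_s = 0.003(c − d')/c = 0.0023 ≥ ε_y = 0.0021, so the compression steel yields.
M_n = (A_s − A'_s) f_y (d − a/2) + A'_s f_y (d − d') = 265.2 × (21.9 − 3.688) + 66.6 × (21.9 − 2.1) = 4829.8 + 1318.7 = 6148.5 kip·in = 6148.5/12 = 512.38 kip·ft.

M_n ≈ 512 kip·ft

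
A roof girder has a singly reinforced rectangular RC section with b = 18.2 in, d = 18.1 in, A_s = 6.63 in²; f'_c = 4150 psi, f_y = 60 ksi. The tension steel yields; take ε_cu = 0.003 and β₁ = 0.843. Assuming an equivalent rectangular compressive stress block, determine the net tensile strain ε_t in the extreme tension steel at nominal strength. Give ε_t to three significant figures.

ε_t ≈ 0.00439

a = A_s f_y/(0.85 f'_c b) = 6.196 in.
β₁ = 0.843, so c = a/β₁ = 6.196/0.843 = 7.350 in.
From the linear strain diagram with ε_cu = 0.003: ε_t = 0.003 (d − c)/c = 0.003 × (18.1 − 7.350)/7.350 = 0.00439.
ε_t is between 0.004 and 0.005 — transition zone.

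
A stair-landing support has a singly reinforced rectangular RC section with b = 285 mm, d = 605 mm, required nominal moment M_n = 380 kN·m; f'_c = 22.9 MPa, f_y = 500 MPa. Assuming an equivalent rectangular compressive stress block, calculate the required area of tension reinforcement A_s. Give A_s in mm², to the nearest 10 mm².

A_s ≈ 1400 mm²

With M_n = 0.85 f'_c a b (d − a/2), solve the quadratic for a:
a = d − √(d² − 2M_n/(0.85 f'_c b)) = 605 − √(605² − 2 × 380×10⁶/(0.85 × 22.9 × 285)) = 126.43 mm.
A_s = 0.85 f'_c a b / f_y = 0.85 × 22.9 × 126.43 × 285 / 500 = 1402.7 mm².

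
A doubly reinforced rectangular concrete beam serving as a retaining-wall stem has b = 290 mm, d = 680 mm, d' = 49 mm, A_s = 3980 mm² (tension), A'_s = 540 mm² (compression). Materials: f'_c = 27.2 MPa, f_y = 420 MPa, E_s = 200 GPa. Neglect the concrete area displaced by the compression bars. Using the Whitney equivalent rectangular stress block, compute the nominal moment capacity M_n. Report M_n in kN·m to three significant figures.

M_n ≈ 970 kN·m

Assume both tension and compression steel yield.
Net tension couple steel: A_s − A'_s = 3440 mm².
a = (A_s − A'_s) f_y / (0.85 f'_c b) = 1444800/(0.85 × 27.2 × 290) = 215.49 mm.
c = a/β₁ = 215.49/0.85 = 253.52 mm; ε'_s = 0.003(c − d')/c = 0.0024 ≥ f_y/E_s = 0.0021, so compression steel does yield.
M_n = (A_s − A'_s) f_y (d − a/2) + A'_s f_y (d − d') = [1444800 × (680 − 107.745) + 226800 × (680 − 49)] × 10⁻⁶ = 826.79 + 143.11 = 969.90 kN·m.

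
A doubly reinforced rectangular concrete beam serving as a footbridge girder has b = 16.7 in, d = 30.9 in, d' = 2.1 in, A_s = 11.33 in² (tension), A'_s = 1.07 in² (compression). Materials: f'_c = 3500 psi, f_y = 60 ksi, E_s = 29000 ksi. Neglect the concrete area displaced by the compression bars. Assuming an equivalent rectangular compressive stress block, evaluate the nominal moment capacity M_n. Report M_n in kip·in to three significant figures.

M_n ≈ 17100 kip·in

Assume both steels yield.
a = (A_s − A'_s) f_y/(0.85 f'_c b) = (11.33 − 1.07) × 60/(0.85 × 3.5 × 16.7) = 12.391 in.
c = a/β₁ = 12.391/0.85 = 14.578 in; ε'_s = 0.003(c − d')/c = 0.0026 ≥ ε_y = 0.0021, so the compression steel yields.
M_n = (A_s − A'_s) f_y (d − a/2) + A'_s f_y (d − d') = 615.6 × (30.9 − 6.1955) + 64.2 × (30.9 − 2.1) = 15208.1 + 1849.0 = 17057.1 kip·in.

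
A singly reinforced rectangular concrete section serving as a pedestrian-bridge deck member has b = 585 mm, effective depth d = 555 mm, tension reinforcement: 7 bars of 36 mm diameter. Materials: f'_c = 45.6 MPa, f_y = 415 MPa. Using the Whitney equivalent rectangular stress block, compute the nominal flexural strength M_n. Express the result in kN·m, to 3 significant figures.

A_s = 7 × 1018 = 7126 mm².
T = A_s f_y = 7126 × 415 = 2957290 N = 2957.29 kN.
From C = T: a = T/(0.85 f'_c b) = 2957290/(0.85 × 45.6 × 585) = 130.42 mm.
M_n = T(d − a/2) = 2957.29 kN × (555 − 65.21) mm = 1448.45 kN·m.

M_n ≈ 1450 kN·m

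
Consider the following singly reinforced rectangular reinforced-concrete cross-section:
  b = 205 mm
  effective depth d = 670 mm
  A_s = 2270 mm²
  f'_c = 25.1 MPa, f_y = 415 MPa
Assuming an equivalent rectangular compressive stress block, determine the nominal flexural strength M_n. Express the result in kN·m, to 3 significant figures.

T = A_s f_y = 2270 × 415 = 942050 N = 942.05 kN.
From C = T: a = T/(0.85 f'_c b) = 942050/(0.85 × 25.1 × 205) = 215.39 mm.
M_n = T(d − a/2) = 942.05 kN × (670 − 107.695) mm = 529.72 kN·m.

M_n ≈ 530 kN·m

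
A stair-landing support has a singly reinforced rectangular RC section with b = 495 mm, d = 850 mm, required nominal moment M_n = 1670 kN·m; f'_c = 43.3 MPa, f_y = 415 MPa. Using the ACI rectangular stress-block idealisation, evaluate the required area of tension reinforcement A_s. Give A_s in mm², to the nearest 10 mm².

With M_n = 0.85 f'_c a b (d − a/2), solve the quadratic for a:
a = d − √(d² − 2M_n/(0.85 f'_c b)) = 850 − √(850² − 2 × 1670×10⁶/(0.85 × 43.3 × 495)) = 115.72 mm.
A_s = 0.85 f'_c a b / f_y = 0.85 × 43.3 × 115.72 × 495 / 415 = 5080.1 mm².

A_s ≈ 5080 mm²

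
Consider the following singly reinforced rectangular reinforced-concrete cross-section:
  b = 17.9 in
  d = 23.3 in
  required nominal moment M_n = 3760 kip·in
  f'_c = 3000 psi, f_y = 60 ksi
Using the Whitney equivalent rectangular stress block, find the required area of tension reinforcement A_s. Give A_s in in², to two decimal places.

From M_n = 0.85 f'_c a b (d − a/2):
a = d − √(d² − 2M_n/(0.85 f'_c b)) = 23.3 − √(23.3² − 2 × 3760/(0.85 × 3 × 17.9)) = 3.854 in.
A_s = 0.85 f'_c a b / f_y = 0.85 × 3 × 3.854 × 17.9 / 60 = 2.932 in².

A_s ≈ 2.93 in²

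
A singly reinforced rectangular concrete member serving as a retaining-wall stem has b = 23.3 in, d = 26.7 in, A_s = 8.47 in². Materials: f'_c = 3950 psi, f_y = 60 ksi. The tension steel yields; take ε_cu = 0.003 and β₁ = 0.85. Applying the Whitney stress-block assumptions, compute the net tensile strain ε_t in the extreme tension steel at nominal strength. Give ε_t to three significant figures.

a = A_s f_y/(0.85 f'_c b) = 6.496 in.
β₁ = 0.85, so c = a/β₁ = 6.496/0.85 = 7.642 in.
From the linear strain diagram with ε_cu = 0.003: ε_t = 0.003 (d − c)/c = 0.003 × (26.7 − 7.642)/7.642 = 0.00748.
Since ε_t ≥ 0.005, the section is tension-controlled.

ε_t ≈ 0.00748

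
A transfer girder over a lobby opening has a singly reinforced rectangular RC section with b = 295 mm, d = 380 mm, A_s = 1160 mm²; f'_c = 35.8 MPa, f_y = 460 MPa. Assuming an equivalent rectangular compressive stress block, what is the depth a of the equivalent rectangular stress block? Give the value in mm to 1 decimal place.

a ≈ 59.4 mm

T = A_s f_y = 1160 × 460 = 533600 N = 533.6 kN.
Setting C = 0.85 f'_c a b equal to T: a = 533600/(0.85 × 35.8 × 295) = 59.4 mm.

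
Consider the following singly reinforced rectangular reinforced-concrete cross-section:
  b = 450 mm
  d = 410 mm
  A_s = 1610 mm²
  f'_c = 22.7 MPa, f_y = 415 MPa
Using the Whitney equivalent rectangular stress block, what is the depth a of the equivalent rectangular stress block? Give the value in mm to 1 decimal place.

T = A_s f_y = 1610 × 415 = 668150 N = 668.15 kN.
Setting C = 0.85 f'_c a b equal to T: a = 668150/(0.85 × 22.7 × 450) = 77.0 mm.

a ≈ 77.0 mm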